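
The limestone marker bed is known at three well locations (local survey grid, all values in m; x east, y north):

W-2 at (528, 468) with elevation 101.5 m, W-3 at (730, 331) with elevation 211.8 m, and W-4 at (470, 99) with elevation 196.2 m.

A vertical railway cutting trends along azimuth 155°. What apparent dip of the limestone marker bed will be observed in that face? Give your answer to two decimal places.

Let the plane be z = a·x + b·y + c.
W-3−W-2: 202a − 137b = 110.3;  W-4−W-2: −58a − 369b = 94.7.
Solving gives a = 0.33615, b = −0.30948.
Unit vector along 155° is (sin 155°, cos 155°) = (0.4226, -0.9063).
Slope in that direction = a·(0.4226) + b·(-0.9063) = 0.42254.
Apparent dip = arctan|0.42254| = 22.91° (true dip is 24.6°, so apparent ≤ true as expected).

22.91°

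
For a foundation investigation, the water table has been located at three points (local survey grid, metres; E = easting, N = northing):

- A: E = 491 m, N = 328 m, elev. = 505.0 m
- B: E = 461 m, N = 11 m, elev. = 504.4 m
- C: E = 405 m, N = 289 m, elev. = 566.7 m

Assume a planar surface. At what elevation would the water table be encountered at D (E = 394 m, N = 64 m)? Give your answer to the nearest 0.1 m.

Two edge vectors: A→B = (-30, -317, -0.6), A→C = (-86, -39, 61.7).
Normal n = (A→B) × (A→C) = (-19582.3, 1902.6, -26092).
So ∂z/∂E = −n_x/n_z = −0.75051 and ∂z/∂N = −n_y/n_z = 0.07292.
Intercept c from A: 505 + 368.50 − 23.92 = 849.58.
At (394, 64): z = −295.7 + 4.7 + 849.58 = 558.5 m.

558.5 m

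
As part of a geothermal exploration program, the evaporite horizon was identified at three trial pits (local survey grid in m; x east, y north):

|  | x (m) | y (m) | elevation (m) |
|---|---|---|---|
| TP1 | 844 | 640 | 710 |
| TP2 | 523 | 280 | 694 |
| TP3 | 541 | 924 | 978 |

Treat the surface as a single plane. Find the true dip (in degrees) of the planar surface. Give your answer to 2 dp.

Two edge vectors: TP1→TP2 = (-321, -360, -16), TP1→TP3 = (-303, 284, 268).
Normal n = (TP1→TP2) × (TP1→TP3) = (-91936, 90876, -200244).
So ∂z/∂x = −n_x/n_z = −0.45912 and ∂z/∂y = −n_y/n_z = 0.45383.
Gradient magnitude |∇z| = √(a² + b²) = √(0.21079 + 0.20596) = 0.64556.
True dip = arctan(0.64556) = 32.84°, dipping toward SE (azimuth ≈ 135°).

32.84°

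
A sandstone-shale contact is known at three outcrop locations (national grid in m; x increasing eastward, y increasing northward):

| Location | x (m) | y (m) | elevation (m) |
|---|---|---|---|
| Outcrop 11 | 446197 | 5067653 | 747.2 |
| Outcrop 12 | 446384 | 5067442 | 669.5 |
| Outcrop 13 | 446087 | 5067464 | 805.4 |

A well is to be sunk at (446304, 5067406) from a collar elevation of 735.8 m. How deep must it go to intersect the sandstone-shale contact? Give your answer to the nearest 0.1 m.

Let the plane be z = a·x + b·y + c.
Outcrop 12−Outcrop 11: 187a − 211b = −77.7;  Outcrop 13−Outcrop 11: −110a − 189b = 58.2.
Solving gives a = −0.460531484, b = −0.039902311.
Then c = 747.2 − a·446197 − b·5067653 = 408446.03.
At (446304, 5067406): z_contact = −205537.04 − 202201.21 + 408446.03 = 707.78 m.
Depth below ground = 735.8 − 707.78 = 28.0 m.

28.0 m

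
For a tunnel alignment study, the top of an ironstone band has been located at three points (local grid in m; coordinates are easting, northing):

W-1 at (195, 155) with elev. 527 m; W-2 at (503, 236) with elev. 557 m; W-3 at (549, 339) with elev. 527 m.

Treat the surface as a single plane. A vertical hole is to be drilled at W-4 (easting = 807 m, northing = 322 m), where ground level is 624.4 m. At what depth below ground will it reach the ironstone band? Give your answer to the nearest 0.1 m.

Let the plane be z = a·easting + b·northing + c.
W-2−W-1: 308a + 81b = 30;  W-3−W-1: 354a + 184b = 0.
Solving gives a = 0.19716, b = −0.37931.
Then c = 527 − a·195 − b·155 = 547.35.
At (807, 322): z_contact = 159.11 − 122.14 + 547.35 = 584.31 m.
Depth below ground = 624.4 − 584.31 = 40.1 m.

40.1 m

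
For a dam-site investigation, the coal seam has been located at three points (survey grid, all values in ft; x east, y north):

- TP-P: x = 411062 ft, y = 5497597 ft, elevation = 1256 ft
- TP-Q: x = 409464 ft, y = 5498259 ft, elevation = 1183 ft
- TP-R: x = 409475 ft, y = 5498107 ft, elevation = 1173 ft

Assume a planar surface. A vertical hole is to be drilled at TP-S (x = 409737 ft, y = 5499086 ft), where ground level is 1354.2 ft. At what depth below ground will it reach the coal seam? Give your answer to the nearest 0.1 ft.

91.8 ft

Two edge vectors: TP-P→TP-Q = (-1598, 662, -73), TP-P→TP-R = (-1587, 510, -83).
Normal n = (TP-P→TP-Q) × (TP-P→TP-R) = (-17716, -16783, 235614).
So ∂z/∂x = −n_x/n_z = 0.075190778 and ∂z/∂y = −n_y/n_z = 0.071230912.
Intercept c from TP-P: 1256 − 30908.07 − 391598.85 = −421250.92.
At (409737, 5499086): z_contact = 30808.44 + 391704.91 − 421250.92 = 1262.44 ft.
Depth below ground = 1354.2 − 1262.44 = 91.8 ft.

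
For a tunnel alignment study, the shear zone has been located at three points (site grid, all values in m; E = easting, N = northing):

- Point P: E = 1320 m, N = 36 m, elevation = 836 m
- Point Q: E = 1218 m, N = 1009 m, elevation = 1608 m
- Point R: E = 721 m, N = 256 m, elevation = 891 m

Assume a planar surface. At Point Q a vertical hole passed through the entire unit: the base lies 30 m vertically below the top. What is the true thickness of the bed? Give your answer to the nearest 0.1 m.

Two edge vectors: Point P→Point Q = (-102, 973, 772), Point P→Point R = (-599, 220, 55).
Normal n = (Point P→Point Q) × (Point P→Point R) = (-116325, -456818, 560387).
So ∂z/∂E = −n_x/n_z = 0.20758 and ∂z/∂N = −n_y/n_z = 0.81518.
|∇z| = √(a²+b²) = 0.84120, so dip δ = arctan(0.84120) = 40.07°.
True thickness = vertical thickness × cos δ = 30 × cos 40.07° = 23.0 m.

23.0 m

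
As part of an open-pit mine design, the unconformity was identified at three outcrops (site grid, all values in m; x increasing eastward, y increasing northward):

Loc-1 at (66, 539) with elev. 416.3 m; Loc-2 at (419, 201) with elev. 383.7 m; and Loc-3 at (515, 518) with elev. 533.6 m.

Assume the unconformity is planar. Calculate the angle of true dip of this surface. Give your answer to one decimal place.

25.6°

Two edge vectors: Loc-1→Loc-2 = (353, -338, -32.6), Loc-1→Loc-3 = (449, -21, 117.3).
Normal n = (Loc-1→Loc-2) × (Loc-1→Loc-3) = (-40332, -56044.3, 144349).
So ∂z/∂x = −n_x/n_z = 0.27941 and ∂z/∂y = −n_y/n_z = 0.38826.
Gradient magnitude |∇z| = √(a² + b²) = √(0.07807 + 0.15074) = 0.47834.
True dip = arctan(0.47834) = 25.6°, dipping toward SW (azimuth ≈ 216°).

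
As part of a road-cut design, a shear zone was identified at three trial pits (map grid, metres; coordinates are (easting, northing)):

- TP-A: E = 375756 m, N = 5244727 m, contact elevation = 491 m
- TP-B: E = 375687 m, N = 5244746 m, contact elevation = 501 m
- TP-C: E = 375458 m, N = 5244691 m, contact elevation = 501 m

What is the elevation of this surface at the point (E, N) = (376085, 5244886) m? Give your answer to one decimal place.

Let the plane be z = a·E + b·N + c.
TP-B−TP-A: −69a + 19b = 10;  TP-C−TP-A: −298a − 36b = 10.
Solving gives a = −0.067517800, b = 0.281119568.
Then c = 491 − a·375756 − b·5244727 = −1448534.17.
At (376085, 5244886): z = −25392.4 + 1474440.1 − 1448534.17 = 513.5 m.

513.5 m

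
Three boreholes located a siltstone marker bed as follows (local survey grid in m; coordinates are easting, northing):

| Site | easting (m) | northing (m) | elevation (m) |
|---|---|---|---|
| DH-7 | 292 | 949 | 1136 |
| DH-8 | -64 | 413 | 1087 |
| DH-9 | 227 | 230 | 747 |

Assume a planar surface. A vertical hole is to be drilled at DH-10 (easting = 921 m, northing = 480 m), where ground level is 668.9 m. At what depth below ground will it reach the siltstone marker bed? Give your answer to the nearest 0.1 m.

312.8 m

Let the plane be z = a·easting + b·northing + c.
DH-8−DH-7: −356a − 536b = −49;  DH-9−DH-7: −65a − 719b = −389.
Solving gives a = −0.78360, b = 0.61187.
Then c = 1136 − a·292 − b·949 = 784.15.
At (921, 480): z_contact = −721.70 + 293.70 + 784.15 = 356.15 m.
Depth below ground = 668.9 − 356.15 = 312.8 m.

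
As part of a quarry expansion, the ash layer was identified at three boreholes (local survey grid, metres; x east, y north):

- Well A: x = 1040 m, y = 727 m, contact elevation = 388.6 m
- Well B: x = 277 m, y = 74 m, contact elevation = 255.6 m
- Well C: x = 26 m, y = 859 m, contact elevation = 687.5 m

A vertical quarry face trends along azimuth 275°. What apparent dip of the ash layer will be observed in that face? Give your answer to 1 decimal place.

15.3°

Let the plane be z = a·x + b·y + c.
Well B−Well A: −763a − 653b = −133;  Well C−Well A: −1014a + 132b = 298.9.
Solving gives a = −0.23284, b = 0.47574.
Unit vector along 275° is (sin 275°, cos 275°) = (-0.9962, 0.0872).
Slope in that direction = a·(-0.9962) + b·(0.0872) = 0.27342.
Apparent dip = arctan|0.27342| = 15.3° (true dip is 27.9°, so apparent ≤ true as expected).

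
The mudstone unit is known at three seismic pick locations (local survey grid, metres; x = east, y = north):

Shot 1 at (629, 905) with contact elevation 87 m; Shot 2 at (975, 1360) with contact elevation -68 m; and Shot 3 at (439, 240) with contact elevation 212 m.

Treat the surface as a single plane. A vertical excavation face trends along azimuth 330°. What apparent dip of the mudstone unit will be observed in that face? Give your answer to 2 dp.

4.44°

Let the plane be z = a·x + b·y + c.
Shot 2−Shot 1: 346a + 455b = −155;  Shot 3−Shot 1: −190a − 665b = 125.
Solving gives a = −0.32164, b = −0.09607.
Unit vector along 330° is (sin 330°, cos 330°) = (-0.5000, 0.8660).
Slope in that direction = a·(-0.5000) + b·(0.8660) = 0.07762.
Apparent dip = arctan|0.07762| = 4.44° (true dip is 18.6°, so apparent ≤ true as expected).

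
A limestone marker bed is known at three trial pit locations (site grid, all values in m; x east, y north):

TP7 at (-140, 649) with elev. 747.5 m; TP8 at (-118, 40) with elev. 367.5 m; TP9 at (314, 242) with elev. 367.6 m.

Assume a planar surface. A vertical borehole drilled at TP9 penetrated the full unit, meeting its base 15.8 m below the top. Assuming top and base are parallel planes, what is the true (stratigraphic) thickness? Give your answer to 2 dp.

13.08 m

Let the plane be z = a·x + b·y + c.
TP8−TP7: 22a − 609b = −380;  TP9−TP7: 454a − 407b = −379.9.
Solving gives a = −0.28669, b = 0.61362.
|∇z| = √(a²+b²) = 0.67729, so dip δ = arctan(0.67729) = 34.11°.
True thickness = vertical thickness × cos δ = 15.8 × cos 34.11° = 13.08 m.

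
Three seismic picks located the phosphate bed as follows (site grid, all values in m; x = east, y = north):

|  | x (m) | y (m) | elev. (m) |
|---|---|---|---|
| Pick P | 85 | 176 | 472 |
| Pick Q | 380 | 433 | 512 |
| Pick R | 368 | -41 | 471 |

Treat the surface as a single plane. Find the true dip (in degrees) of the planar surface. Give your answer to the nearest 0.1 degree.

6.0°

Two edge vectors: Pick P→Pick Q = (295, 257, 40), Pick P→Pick R = (283, -217, -1).
Normal n = (Pick P→Pick Q) × (Pick P→Pick R) = (8423, 11615, -136746).
So ∂z/∂x = −n_x/n_z = 0.06160 and ∂z/∂y = −n_y/n_z = 0.08494.
Gradient magnitude |∇z| = √(a² + b²) = √(0.00379 + 0.00721) = 0.10492.
True dip = arctan(0.10492) = 6.0°, dipping toward SW (azimuth ≈ 216°).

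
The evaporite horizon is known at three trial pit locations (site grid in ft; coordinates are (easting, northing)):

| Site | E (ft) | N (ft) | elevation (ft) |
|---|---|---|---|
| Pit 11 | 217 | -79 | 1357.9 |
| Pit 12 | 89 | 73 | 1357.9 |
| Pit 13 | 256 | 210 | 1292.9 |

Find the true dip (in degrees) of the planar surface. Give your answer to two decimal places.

16.75°

Let the plane be z = a·E + b·N + c.
Pit 12−Pit 11: −128a + 152b = 0;  Pit 13−Pit 11: 39a + 289b = −65.
Solving gives a = −0.23020, b = −0.19385.
Gradient magnitude |∇z| = √(a² + b²) = √(0.05299 + 0.03758) = 0.30094.
True dip = arctan(0.30094) = 16.75°, dipping toward NE (azimuth ≈ 050°).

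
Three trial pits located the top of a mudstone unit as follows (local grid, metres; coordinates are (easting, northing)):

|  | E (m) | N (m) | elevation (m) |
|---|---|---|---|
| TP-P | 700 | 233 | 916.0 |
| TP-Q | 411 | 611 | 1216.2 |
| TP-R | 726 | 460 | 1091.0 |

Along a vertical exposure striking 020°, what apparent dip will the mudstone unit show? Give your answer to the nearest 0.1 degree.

35.7°

Two edge vectors: TP-P→TP-Q = (-289, 378, 300.2), TP-P→TP-R = (26, 227, 175).
Normal n = (TP-P→TP-Q) × (TP-P→TP-R) = (-1995.4, 58380.2, -75431).
So ∂z/∂E = −n_x/n_z = −0.02645 and ∂z/∂N = −n_y/n_z = 0.77396.
Unit vector along 020° is (sin 20°, cos 20°) = (0.3420, 0.9397).
Slope in that direction = a·(0.3420) + b·(0.9397) = 0.71823.
Apparent dip = arctan|0.71823| = 35.7° (true dip is 37.8°, so apparent ≤ true as expected).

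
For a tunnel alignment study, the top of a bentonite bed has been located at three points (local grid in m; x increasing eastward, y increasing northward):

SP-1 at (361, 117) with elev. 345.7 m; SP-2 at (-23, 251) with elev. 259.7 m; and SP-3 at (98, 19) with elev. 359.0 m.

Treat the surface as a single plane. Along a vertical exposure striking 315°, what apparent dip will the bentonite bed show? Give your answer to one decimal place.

18.4°

Two edge vectors: SP-1→SP-2 = (-384, 134, -86), SP-1→SP-3 = (-263, -98, 13.3).
Normal n = (SP-1→SP-2) × (SP-1→SP-3) = (-6645.8, 27725.2, 72874).
So ∂z/∂x = −n_x/n_z = 0.09120 and ∂z/∂y = −n_y/n_z = −0.38045.
Unit vector along 315° is (sin 315°, cos 315°) = (-0.7071, 0.7071).
Slope in that direction = a·(-0.7071) + b·(0.7071) = −0.33351.
Apparent dip = arctan|0.33351| = 18.4° (true dip is 21.4°, so apparent ≤ true as expected).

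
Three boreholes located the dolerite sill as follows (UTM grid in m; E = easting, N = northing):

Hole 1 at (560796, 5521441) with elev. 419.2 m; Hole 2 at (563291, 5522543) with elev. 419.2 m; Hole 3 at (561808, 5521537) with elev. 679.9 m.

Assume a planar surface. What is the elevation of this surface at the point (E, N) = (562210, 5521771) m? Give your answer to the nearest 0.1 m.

638.0 m

Two edge vectors: Hole 1→Hole 2 = (2495, 1102, 0), Hole 1→Hole 3 = (1012, 96, 260.7).
Normal n = (Hole 1→Hole 2) × (Hole 1→Hole 3) = (287291.4, -650446.5, -875704).
So ∂z/∂E = −n_x/n_z = 0.328069074 and ∂z/∂N = −n_y/n_z = −0.742769817.
Intercept c from Hole 1: 419.2 − 183979.82 + 4101159.72 = 3917599.10.
At (562210, 5521771): z = 184443.7 − 4101404.8 + 3917599.10 = 638.0 m.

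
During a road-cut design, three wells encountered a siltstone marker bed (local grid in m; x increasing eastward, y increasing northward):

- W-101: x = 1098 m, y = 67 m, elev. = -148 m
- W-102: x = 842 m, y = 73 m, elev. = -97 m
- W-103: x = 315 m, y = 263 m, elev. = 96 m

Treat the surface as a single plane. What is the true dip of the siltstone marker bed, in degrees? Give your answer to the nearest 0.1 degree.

27.9°

Let the plane be z = a·x + b·y + c.
W-102−W-101: −256a + 6b = 51;  W-103−W-101: −783a + 196b = 244.
Solving gives a = −0.18761, b = 0.49543.
Gradient magnitude |∇z| = √(a² + b²) = √(0.03520 + 0.24545) = 0.52976.
True dip = arctan(0.52976) = 27.9°, dipping toward SSE (azimuth ≈ 159°).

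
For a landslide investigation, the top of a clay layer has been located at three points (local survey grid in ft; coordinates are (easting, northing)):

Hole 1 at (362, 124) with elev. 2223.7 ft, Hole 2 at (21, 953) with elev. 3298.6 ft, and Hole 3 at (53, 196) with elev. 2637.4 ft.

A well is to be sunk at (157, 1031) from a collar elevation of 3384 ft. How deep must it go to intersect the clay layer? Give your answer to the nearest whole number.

177 ft

Two edge vectors: Hole 1→Hole 2 = (-341, 829, 1074.9), Hole 1→Hole 3 = (-309, 72, 413.7).
Normal n = (Hole 1→Hole 2) × (Hole 1→Hole 3) = (265564.5, -191072.4, 231609).
So ∂z/∂E = −n_x/n_z = −1.14661 and ∂z/∂N = −n_y/n_z = 0.82498.
Intercept c from Hole 1: 2223.7 + 415.07 − 102.30 = 2536.47.
At (157, 1031): z_contact = −180.0 + 850.6 + 2536.47 = 3207.0 ft.
Depth below ground = 3384 − 3207.0 = 177 ft.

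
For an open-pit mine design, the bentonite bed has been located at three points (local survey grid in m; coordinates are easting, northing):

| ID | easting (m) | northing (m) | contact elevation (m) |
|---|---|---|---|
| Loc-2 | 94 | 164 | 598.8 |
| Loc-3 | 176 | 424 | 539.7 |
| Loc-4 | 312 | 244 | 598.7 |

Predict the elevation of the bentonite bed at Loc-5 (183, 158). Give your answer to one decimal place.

Let the plane be z = a·easting + b·northing + c.
Loc-3−Loc-2: 82a + 260b = −59.1;  Loc-4−Loc-2: 218a + 80b = −0.1.
Solving gives a = 0.09381, b = −0.25690.
Then c = 598.8 − a·94 − b·164 = 632.11.
At (183, 158): z = 17.2 − 40.6 + 632.11 = 608.7 m.

608.7 m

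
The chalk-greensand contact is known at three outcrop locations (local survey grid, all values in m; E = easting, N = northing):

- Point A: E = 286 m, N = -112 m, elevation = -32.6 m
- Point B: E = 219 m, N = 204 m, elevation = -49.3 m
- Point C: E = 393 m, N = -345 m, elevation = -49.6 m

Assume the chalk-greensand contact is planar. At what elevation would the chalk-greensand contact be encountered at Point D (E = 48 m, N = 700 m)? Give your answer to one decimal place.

-42.0 m

Two edge vectors: Point A→Point B = (-67, 316, -16.7), Point A→Point C = (107, -233, -17).
Normal n = (Point A→Point B) × (Point A→Point C) = (-9263.1, -2925.9, -18201).
So ∂z/∂E = −n_x/n_z = −0.50893 and ∂z/∂N = −n_y/n_z = −0.16075.
Intercept c from Point A: -32.6 + 145.56 − 18.00 = 94.95.
At (48, 700): z = −24.4 − 112.5 + 94.95 = -42.0 m.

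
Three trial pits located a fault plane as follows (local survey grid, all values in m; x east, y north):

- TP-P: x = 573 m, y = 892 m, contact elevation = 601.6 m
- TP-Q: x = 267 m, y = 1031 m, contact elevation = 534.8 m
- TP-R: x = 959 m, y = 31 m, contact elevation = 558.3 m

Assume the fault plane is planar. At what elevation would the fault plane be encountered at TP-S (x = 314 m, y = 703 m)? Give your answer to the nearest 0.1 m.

488.0 m

Let the plane be z = a·x + b·y + c.
TP-Q−TP-P: −306a + 139b = −66.8;  TP-R−TP-P: 386a − 861b = −43.3.
Solving gives a = 0.302812, b = 0.186046.
Then c = 601.6 − a·573 − b·892 = 262.14.
At (314, 703): z = 95.1 + 130.8 + 262.14 = 488.0 m.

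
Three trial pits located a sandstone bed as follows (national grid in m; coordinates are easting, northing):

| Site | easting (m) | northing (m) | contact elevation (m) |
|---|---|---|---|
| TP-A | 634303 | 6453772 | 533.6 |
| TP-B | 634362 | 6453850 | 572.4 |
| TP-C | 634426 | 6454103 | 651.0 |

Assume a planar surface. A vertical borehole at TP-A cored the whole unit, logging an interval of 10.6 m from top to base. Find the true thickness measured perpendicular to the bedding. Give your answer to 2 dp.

9.74 m

Two edge vectors: TP-A→TP-B = (59, 78, 38.8), TP-A→TP-C = (123, 331, 117.4).
Normal n = (TP-A→TP-B) × (TP-A→TP-C) = (-3685.6, -2154.2, 9935).
So ∂z/∂easting = −n_x/n_z = 0.37097 and ∂z/∂northing = −n_y/n_z = 0.21683.
|∇z| = √(a²+b²) = 0.42969, so dip δ = arctan(0.42969) = 23.25°.
True thickness = vertical thickness × cos δ = 10.6 × cos 23.25° = 9.74 m.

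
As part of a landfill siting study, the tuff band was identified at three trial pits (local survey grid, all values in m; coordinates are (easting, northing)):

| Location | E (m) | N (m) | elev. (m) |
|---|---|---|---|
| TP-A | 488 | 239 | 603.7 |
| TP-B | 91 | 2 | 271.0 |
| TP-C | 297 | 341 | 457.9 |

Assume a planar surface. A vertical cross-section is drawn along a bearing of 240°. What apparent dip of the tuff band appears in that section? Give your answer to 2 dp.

Let the plane be z = a·E + b·N + c.
TP-B−TP-A: −397a − 237b = −332.7;  TP-C−TP-A: −191a + 102b = −145.8.
Solving gives a = 0.79861, b = 0.06603.
Unit vector along 240° is (sin 240°, cos 240°) = (-0.8660, -0.5000).
Slope in that direction = a·(-0.8660) + b·(-0.5000) = −0.72464.
Apparent dip = arctan|0.72464| = 35.93° (true dip is 38.7°, so apparent ≤ true as expected).

35.93°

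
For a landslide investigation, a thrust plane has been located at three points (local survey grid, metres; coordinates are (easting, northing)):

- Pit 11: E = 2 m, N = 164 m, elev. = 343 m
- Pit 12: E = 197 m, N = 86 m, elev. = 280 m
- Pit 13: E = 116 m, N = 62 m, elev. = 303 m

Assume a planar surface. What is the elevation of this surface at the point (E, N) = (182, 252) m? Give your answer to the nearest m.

294 m

Two edge vectors: Pit 11→Pit 12 = (195, -78, -63), Pit 11→Pit 13 = (114, -102, -40).
Normal n = (Pit 11→Pit 12) × (Pit 11→Pit 13) = (-3306, 618, -10998).
So ∂z/∂E = −n_x/n_z = −0.30060 and ∂z/∂N = −n_y/n_z = 0.05619.
Intercept c from Pit 11: 343 + 0.60 − 9.22 = 334.39.
At (182, 252): z = −54.7 + 14.2 + 334.39 = 293.8 m.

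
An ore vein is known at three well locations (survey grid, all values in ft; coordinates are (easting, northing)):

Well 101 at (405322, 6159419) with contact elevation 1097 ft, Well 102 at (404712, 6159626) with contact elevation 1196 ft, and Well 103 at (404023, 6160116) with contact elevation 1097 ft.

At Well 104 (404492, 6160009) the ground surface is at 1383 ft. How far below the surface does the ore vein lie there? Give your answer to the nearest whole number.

Let the plane be z = a·E + b·N + c.
Well 102−Well 101: −610a + 207b = 99;  Well 103−Well 101: −1299a + 697b = 0.
Solving gives a = −0.44154290, b = −0.82290420.
Then c = 1097 − a·405322 − b·6159419 = 5248675.83.
At (404492, 6160009): z_contact = −178600.6 − 5069097.3 + 5248675.83 = 978.0 ft.
Depth below ground = 1383 − 978.0 = 405 ft.

405 ft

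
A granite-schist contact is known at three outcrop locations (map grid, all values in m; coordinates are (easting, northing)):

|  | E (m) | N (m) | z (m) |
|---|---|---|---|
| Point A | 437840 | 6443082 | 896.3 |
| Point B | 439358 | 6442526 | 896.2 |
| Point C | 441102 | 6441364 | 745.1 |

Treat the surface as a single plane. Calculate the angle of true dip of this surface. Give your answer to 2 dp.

Let the plane be z = a·E + b·N + c.
Point B−Point A: 1518a − 556b = −0.1;  Point C−Point A: 3262a − 1718b = −151.2.
Solving gives a = 0.10563, b = 0.28857.
Gradient magnitude |∇z| = √(a² + b²) = √(0.01116 + 0.08327) = 0.30729.
True dip = arctan(0.30729) = 17.08°, dipping toward SSW (azimuth ≈ 200°).

17.08°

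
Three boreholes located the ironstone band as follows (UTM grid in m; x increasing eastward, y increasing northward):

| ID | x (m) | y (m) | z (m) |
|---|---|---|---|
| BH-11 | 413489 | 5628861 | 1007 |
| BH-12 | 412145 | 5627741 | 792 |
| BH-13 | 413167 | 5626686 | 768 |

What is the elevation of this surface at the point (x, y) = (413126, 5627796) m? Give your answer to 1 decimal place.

874.0 m

Let the plane be z = a·x + b·y + c.
BH-12−BH-11: −1344a − 1120b = −215;  BH-13−BH-11: −322a − 2175b = −239.
Solving gives a = 0.078025490, b = 0.098333698.
Then c = 1007 − a·413489 − b·5628861 = −584762.40.
At (413126, 5627796): z = 32234.4 + 553402.0 − 584762.40 = 874.0 m.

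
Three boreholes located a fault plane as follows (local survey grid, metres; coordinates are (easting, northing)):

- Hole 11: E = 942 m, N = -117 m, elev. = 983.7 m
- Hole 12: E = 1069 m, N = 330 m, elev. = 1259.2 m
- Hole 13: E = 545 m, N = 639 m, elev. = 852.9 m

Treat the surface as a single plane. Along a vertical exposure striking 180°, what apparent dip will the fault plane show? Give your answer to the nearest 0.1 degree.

Two edge vectors: Hole 11→Hole 12 = (127, 447, 275.5), Hole 11→Hole 13 = (-397, 756, -130.8).
Normal n = (Hole 11→Hole 12) × (Hole 11→Hole 13) = (-266745.6, -92761.9, 273471).
So ∂z/∂E = −n_x/n_z = 0.97541 and ∂z/∂N = −n_y/n_z = 0.33920.
Unit vector along 180° is (sin 180°, cos 180°) = (0.0000, -1.0000).
Slope in that direction = a·(0.0000) + b·(-1.0000) = −0.33920.
Apparent dip = arctan|0.33920| = 18.7° (true dip is 45.9°, so apparent ≤ true as expected).

18.7°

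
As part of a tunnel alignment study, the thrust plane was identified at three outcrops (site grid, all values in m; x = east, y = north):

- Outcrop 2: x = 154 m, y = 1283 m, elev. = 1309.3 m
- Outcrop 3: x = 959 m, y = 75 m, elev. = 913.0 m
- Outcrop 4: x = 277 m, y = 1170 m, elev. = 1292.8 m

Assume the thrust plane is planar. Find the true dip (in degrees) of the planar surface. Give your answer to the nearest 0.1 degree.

36.9°

Let the plane be z = a·x + b·y + c.
Outcrop 3−Outcrop 2: 805a − 1208b = −396.3;  Outcrop 4−Outcrop 2: 123a − 113b = −16.5.
Solving gives a = 0.43128, b = 0.61546.
Gradient magnitude |∇z| = √(a² + b²) = √(0.18600 + 0.37880) = 0.75153.
True dip = arctan(0.75153) = 36.9°, dipping toward SW (azimuth ≈ 215°).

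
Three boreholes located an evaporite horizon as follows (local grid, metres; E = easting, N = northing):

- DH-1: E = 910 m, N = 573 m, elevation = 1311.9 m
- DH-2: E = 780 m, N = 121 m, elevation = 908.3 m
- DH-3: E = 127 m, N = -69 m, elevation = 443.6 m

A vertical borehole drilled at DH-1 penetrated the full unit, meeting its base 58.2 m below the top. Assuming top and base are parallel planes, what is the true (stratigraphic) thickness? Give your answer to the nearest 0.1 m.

Let the plane be z = a·E + b·N + c.
DH-2−DH-1: −130a − 452b = −403.6;  DH-3−DH-1: −783a − 642b = −868.3.
Solving gives a = 0.49309, b = 0.75110.
|∇z| = √(a²+b²) = 0.89850, so dip δ = arctan(0.89850) = 41.94°.
True thickness = vertical thickness × cos δ = 58.2 × cos 41.94° = 43.3 m.

43.3 m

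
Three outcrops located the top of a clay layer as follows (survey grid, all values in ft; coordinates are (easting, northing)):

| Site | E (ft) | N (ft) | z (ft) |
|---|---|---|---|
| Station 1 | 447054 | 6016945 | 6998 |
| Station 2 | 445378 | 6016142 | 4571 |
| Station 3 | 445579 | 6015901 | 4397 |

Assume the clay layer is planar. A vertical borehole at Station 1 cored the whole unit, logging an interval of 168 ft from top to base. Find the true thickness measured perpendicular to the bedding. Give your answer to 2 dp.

Two edge vectors: Station 1→Station 2 = (-1676, -803, -2427), Station 1→Station 3 = (-1475, -1044, -2601).
Normal n = (Station 1→Station 2) × (Station 1→Station 3) = (-445185, -779451, 565319).
So ∂z/∂E = −n_x/n_z = 0.78749 and ∂z/∂N = −n_y/n_z = 1.37878.
|∇z| = √(a²+b²) = 1.58782, so dip δ = arctan(1.58782) = 57.80°.
True thickness = vertical thickness × cos δ = 168 × cos 57.80° = 89.53 ft.

89.53 ft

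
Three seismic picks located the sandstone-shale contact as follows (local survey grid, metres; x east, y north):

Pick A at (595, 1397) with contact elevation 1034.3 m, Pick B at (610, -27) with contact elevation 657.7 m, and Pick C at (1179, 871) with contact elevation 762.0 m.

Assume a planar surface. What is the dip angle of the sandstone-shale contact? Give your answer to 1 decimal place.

Let the plane be z = a·x + b·y + c.
Pick B−Pick A: 15a − 1424b = −376.6;  Pick C−Pick A: 584a − 526b = −272.3.
Solving gives a = −0.23025, b = 0.26204.
Gradient magnitude |∇z| = √(a² + b²) = √(0.05302 + 0.06867) = 0.34883.
True dip = arctan(0.34883) = 19.2°, dipping toward SE (azimuth ≈ 139°).

19.2°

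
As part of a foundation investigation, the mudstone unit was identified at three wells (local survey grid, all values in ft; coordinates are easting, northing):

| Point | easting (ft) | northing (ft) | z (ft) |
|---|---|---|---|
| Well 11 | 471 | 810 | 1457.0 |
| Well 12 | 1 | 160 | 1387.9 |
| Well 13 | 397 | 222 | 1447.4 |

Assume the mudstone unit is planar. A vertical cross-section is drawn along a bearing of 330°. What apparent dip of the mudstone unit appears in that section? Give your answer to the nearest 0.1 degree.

4.4°

Let the plane be z = a·easting + b·northing + c.
Well 12−Well 11: −470a − 650b = −69.1;  Well 13−Well 11: −74a − 588b = −9.6.
Solving gives a = 0.15067, b = −0.00263.
Unit vector along 330° is (sin 330°, cos 330°) = (-0.5000, 0.8660).
Slope in that direction = a·(-0.5000) + b·(0.8660) = −0.07761.
Apparent dip = arctan|0.07761| = 4.4° (true dip is 8.6°, so apparent ≤ true as expected).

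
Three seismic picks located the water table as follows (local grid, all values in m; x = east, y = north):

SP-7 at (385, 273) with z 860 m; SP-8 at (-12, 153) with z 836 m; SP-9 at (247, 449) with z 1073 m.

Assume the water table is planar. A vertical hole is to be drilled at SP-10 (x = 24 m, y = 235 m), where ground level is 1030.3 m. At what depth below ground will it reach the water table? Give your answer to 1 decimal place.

Two edge vectors: SP-7→SP-8 = (-397, -120, -24), SP-7→SP-9 = (-138, 176, 213).
Normal n = (SP-7→SP-8) × (SP-7→SP-9) = (-21336, 87873, -86432).
So ∂z/∂x = −n_x/n_z = −0.24685 and ∂z/∂y = −n_y/n_z = 1.01667.
Intercept c from SP-7: 860 + 95.04 − 277.55 = 677.49.
At (24, 235): z_contact = −5.92 + 238.92 + 677.49 = 910.48 m.
Depth below ground = 1030.3 − 910.48 = 119.8 m.

119.8 m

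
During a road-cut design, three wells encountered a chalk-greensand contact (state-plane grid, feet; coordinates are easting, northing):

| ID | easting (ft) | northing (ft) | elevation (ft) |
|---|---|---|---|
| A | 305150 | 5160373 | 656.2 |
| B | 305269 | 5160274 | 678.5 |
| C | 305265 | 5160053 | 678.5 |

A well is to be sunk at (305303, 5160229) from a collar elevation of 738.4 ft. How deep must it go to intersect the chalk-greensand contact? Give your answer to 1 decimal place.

Let the plane be z = a·easting + b·northing + c.
B−A: 119a − 99b = 22.3;  C−A: 115a − 320b = 22.3.
Solving gives a = 0.184615096, b = −0.003341450.
Then c = 656.2 − a·305150 − b·5160373 = −38435.97.
At (305303, 5160229): z_contact = 56363.54 − 17242.65 − 38435.97 = 684.93 ft.
Depth below ground = 738.4 − 684.93 = 53.5 ft.

53.5 ft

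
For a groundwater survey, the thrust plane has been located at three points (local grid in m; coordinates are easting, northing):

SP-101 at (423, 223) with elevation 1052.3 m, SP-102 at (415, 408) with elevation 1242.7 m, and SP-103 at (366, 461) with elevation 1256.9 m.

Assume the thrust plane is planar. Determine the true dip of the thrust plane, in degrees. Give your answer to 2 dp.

Two edge vectors: SP-101→SP-102 = (-8, 185, 190.4), SP-101→SP-103 = (-57, 238, 204.6).
Normal n = (SP-101→SP-102) × (SP-101→SP-103) = (-7464.2, -9216, 8641).
So ∂z/∂easting = −n_x/n_z = 0.86381 and ∂z/∂northing = −n_y/n_z = 1.06654.
Gradient magnitude |∇z| = √(a² + b²) = √(0.74617 + 1.13751) = 1.37247.
True dip = arctan(1.37247) = 53.92°, dipping toward SW (azimuth ≈ 219°).

53.92°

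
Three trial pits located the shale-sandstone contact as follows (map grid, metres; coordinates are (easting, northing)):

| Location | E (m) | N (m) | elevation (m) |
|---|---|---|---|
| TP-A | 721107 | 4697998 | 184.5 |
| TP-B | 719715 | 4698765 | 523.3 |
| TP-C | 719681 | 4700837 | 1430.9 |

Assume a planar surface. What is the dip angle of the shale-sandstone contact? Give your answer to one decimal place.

23.7°

Two edge vectors: TP-A→TP-B = (-1392, 767, 338.8), TP-A→TP-C = (-1426, 2839, 1246.4).
Normal n = (TP-A→TP-B) × (TP-A→TP-C) = (-5864.4, 1251860, -2858146).
So ∂z/∂E = −n_x/n_z = −0.00205 and ∂z/∂N = −n_y/n_z = 0.43800.
Gradient magnitude |∇z| = √(a² + b²) = √(0.00000 + 0.19184) = 0.43800.
True dip = arctan(0.43800) = 23.7°, dipping toward S (azimuth ≈ 180°).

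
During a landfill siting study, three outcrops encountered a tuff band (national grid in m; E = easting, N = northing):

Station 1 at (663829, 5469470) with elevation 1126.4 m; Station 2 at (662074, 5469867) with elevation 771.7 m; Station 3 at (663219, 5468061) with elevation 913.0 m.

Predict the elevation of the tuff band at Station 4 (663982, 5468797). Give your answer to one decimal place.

1120.1 m

Two edge vectors: Station 1→Station 2 = (-1755, 397, -354.7), Station 1→Station 3 = (-610, -1409, -213.4).
Normal n = (Station 1→Station 2) × (Station 1→Station 3) = (-584492.1, -158150, 2714965).
So ∂z/∂E = −n_x/n_z = 0.215285317 and ∂z/∂N = −n_y/n_z = 0.058251211.
Intercept c from Station 1: 1126.4 − 142912.64 − 318603.25 = −460389.49.
At (663982, 5468797): z = 142945.6 + 318564.0 − 460389.49 = 1120.1 m.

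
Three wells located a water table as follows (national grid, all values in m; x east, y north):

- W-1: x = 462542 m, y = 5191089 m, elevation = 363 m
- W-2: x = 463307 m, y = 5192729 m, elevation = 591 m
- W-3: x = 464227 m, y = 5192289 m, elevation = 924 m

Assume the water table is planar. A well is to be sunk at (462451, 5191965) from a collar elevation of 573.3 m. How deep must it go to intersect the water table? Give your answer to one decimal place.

Let the plane be z = a·x + b·y + c.
W-2−W-1: 765a + 1640b = 228;  W-3−W-1: 1685a + 1200b = 561.
Solving gives a = 0.350298038, b = −0.024376829.
Then c = 363 − a·462542 − b·5191089 = −35122.27.
At (462451, 5191965): z_contact = 161995.68 − 126563.64 − 35122.27 = 309.77 m.
Depth below ground = 573.3 − 309.77 = 263.5 m.

263.5 m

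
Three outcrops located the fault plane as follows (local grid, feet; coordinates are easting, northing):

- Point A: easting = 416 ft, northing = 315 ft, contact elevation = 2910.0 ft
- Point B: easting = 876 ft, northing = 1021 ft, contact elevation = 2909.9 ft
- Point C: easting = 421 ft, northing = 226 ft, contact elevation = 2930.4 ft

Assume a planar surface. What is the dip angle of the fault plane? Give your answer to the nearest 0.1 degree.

Let the plane be z = a·easting + b·northing + c.
Point B−Point A: 460a + 706b = −0.1;  Point C−Point A: 5a − 89b = 20.4.
Solving gives a = 0.32367, b = −0.21103.
Gradient magnitude |∇z| = √(a² + b²) = √(0.10476 + 0.04453) = 0.38639.
True dip = arctan(0.38639) = 21.1°, dipping toward WNW (azimuth ≈ 303°).

21.1°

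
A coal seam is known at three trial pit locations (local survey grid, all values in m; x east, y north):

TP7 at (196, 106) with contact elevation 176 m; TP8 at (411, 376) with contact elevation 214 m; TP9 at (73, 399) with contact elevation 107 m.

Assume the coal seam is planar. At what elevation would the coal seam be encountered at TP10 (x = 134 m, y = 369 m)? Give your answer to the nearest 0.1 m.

Two edge vectors: TP7→TP8 = (215, 270, 38), TP7→TP9 = (-123, 293, -69).
Normal n = (TP7→TP8) × (TP7→TP9) = (-29764, 10161, 96205).
So ∂z/∂x = −n_x/n_z = 0.30938 and ∂z/∂y = −n_y/n_z = −0.10562.
Intercept c from TP7: 176 − 60.64 + 11.20 = 126.56.
At (134, 369): z = 41.5 − 39.0 + 126.56 = 129.0 m.

129.0 m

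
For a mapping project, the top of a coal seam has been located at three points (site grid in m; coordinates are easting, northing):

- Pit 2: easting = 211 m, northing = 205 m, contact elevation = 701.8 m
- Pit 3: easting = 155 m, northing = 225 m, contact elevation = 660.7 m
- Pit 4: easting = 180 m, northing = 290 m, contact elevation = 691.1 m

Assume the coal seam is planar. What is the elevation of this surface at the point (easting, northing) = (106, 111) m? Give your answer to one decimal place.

Let the plane be z = a·easting + b·northing + c.
Pit 3−Pit 2: −56a + 20b = −41.1;  Pit 4−Pit 2: −31a + 85b = −10.7.
Solving gives a = 0.79215, b = 0.16302.
Then c = 701.8 − a·211 − b·205 = 501.24.
At (106, 111): z = 84.0 + 18.1 + 501.24 = 603.3 m.

603.3 m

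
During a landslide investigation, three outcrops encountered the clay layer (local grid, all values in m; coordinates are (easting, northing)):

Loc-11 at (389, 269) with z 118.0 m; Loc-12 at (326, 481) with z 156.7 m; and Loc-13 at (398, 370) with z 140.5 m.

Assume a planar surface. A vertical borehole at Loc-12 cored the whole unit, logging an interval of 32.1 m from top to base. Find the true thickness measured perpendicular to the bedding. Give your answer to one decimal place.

31.2 m

Let the plane be z = a·E + b·N + c.
Loc-12−Loc-11: −63a + 212b = 38.7;  Loc-13−Loc-11: 9a + 101b = 22.5.
Solving gives a = 0.10413, b = 0.21349.
|∇z| = √(a²+b²) = 0.23754, so dip δ = arctan(0.23754) = 13.36°.
True thickness = vertical thickness × cos δ = 32.1 × cos 13.36° = 31.2 m.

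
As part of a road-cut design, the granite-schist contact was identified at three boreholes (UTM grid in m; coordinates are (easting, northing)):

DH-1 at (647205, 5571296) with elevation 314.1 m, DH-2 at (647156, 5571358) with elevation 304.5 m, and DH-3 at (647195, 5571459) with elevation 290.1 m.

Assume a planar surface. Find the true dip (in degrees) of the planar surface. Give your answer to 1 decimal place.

8.4°

Two edge vectors: DH-1→DH-2 = (-49, 62, -9.6), DH-1→DH-3 = (-10, 163, -24).
Normal n = (DH-1→DH-2) × (DH-1→DH-3) = (76.8, -1080, -7367).
So ∂z/∂E = −n_x/n_z = 0.01042 and ∂z/∂N = −n_y/n_z = −0.14660.
Gradient magnitude |∇z| = √(a² + b²) = √(0.00011 + 0.02149) = 0.14697.
True dip = arctan(0.14697) = 8.4°, dipping toward N (azimuth ≈ 356°).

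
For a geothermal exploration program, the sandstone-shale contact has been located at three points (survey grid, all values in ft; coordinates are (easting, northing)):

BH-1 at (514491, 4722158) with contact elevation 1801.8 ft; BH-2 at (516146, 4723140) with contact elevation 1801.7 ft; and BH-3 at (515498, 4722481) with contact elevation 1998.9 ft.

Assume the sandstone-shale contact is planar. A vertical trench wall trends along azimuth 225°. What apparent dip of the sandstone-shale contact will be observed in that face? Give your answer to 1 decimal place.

11.7°

Let the plane be z = a·E + b·N + c.
BH-2−BH-1: 1655a + 982b = −0.1;  BH-3−BH-1: 1007a + 323b = 197.1.
Solving gives a = 0.42611, b = −0.71824.
Unit vector along 225° is (sin 225°, cos 225°) = (-0.7071, -0.7071).
Slope in that direction = a·(-0.7071) + b·(-0.7071) = 0.20657.
Apparent dip = arctan|0.20657| = 11.7° (true dip is 39.9°, so apparent ≤ true as expected).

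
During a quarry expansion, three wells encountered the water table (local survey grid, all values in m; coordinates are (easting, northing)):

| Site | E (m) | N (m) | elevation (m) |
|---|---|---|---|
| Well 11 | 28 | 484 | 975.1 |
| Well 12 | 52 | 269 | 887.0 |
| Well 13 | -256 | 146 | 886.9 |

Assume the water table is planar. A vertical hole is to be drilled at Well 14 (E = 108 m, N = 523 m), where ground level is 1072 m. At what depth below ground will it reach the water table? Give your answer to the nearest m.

94 m

Two edge vectors: Well 11→Well 12 = (24, -215, -88.1), Well 11→Well 13 = (-284, -338, -88.2).
Normal n = (Well 11→Well 12) × (Well 11→Well 13) = (-10814.8, 27137.2, -69172).
So ∂z/∂E = −n_x/n_z = −0.15635 and ∂z/∂N = −n_y/n_z = 0.39231.
Intercept c from Well 11: 975.1 + 4.38 − 189.88 = 789.60.
At (108, 523): z_contact = −16.9 + 205.2 + 789.60 = 977.9 m.
Depth below ground = 1072 − 977.9 = 94 m.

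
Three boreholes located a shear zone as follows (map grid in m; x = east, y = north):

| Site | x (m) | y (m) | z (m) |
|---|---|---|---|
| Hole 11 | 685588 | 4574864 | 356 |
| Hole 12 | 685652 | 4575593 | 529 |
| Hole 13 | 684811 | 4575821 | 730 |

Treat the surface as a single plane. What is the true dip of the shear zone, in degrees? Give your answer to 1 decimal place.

16.9°

Two edge vectors: Hole 11→Hole 12 = (64, 729, 173), Hole 11→Hole 13 = (-777, 957, 374).
Normal n = (Hole 11→Hole 12) × (Hole 11→Hole 13) = (107085, -158357, 627681).
So ∂z/∂x = −n_x/n_z = −0.17060 and ∂z/∂y = −n_y/n_z = 0.25229.
Gradient magnitude |∇z| = √(a² + b²) = √(0.02911 + 0.06365) = 0.30456.
True dip = arctan(0.30456) = 16.9°, dipping toward SE (azimuth ≈ 146°).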